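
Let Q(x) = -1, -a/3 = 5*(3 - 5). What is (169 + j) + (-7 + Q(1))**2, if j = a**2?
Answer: 1133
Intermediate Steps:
a = 30 (a = -15*(3 - 5) = -15*(-2) = -3*(-10) = 30)
j = 900 (j = 30**2 = 900)
(169 + j) + (-7 + Q(1))**2 = (169 + 900) + (-7 - 1)**2 = 1069 + (-8)**2 = 1069 + 64 = 1133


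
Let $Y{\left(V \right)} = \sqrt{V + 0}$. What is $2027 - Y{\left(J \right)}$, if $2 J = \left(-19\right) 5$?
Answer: $2027 - \frac{i \sqrt{190}}{2} \approx 2027.0 - 6.892 i$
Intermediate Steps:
$J = - \frac{95}{2}$ ($J = \frac{\left(-19\right) 5}{2} = \frac{1}{2} \left(-95\right) = - \frac{95}{2} \approx -47.5$)
$Y{\left(V \right)} = \sqrt{V}$
$2027 - Y{\left(J \right)} = 2027 - \sqrt{- \frac{95}{2}} = 2027 - \frac{i \sqrt{190}}{2}$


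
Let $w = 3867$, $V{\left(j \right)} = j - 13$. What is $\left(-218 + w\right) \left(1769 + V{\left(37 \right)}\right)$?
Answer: $6542657$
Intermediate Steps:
$V{\left(j \right)} = -13 + j$ ($V{\left(j \right)} = j - 13 = -13 + j$)
$\left(-218 + w\right) \left(1769 + V{\left(37 \right)}\right) = \left(-218 + 3867\right) \left(1769 + \left(-13 + 37\right)\right) = 3649 \left(1769 + 24\right) = 3649 \cdot 1793 = 6542657$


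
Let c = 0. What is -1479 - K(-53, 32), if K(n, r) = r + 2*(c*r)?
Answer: -1511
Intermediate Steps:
K(n, r) = r (K(n, r) = r + 2*(0*r) = r + 2*0 = r + 0 = r)
-1479 - K(-53, 32) = -1479 - 1*32 = -1479 - 32 = -1511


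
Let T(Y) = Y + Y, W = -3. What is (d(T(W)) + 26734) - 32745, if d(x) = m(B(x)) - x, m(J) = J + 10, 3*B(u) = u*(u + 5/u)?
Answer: -17944/3 ≈ -5981.3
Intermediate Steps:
T(Y) = 2*Y
B(u) = u*(u + 5/u)/3 (B(u) = (u*(u + 5/u))/3 = u*(u + 5/u)/3)
m(J) = 10 + J
d(x) = 35/3 - x + x**2/3 (d(x) = (10 + (5/3 + x**2/3)) - x = (35/3 + x**2/3) - x = 35/3 - x + x**2/3)
(d(T(W)) + 26734) - 32745 = ((35/3 - 2*(-3) + (2*(-3))**2/3) + 26734) - 32745 = ((35/3 - 1*(-6) + (1/3)*(-6)**2) + 26734) - 32745 = ((35/3 + 6 + (1/3)*36) + 26734) - 32745 = ((35/3 + 6 + 12) + 26734) - 32745 = (89/3 + 26734) - 32745 = 80291/3 - 32745 = -17944/3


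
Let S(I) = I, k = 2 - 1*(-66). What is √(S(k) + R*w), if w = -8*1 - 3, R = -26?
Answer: √354 ≈ 18.815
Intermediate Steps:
k = 68 (k = 2 + 66 = 68)
w = -11 (w = -8 - 3 = -11)
√(S(k) + R*w) = √(68 - 26*(-11)) = √(68 + 286) = √354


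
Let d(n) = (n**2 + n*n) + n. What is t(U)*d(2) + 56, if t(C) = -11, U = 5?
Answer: -54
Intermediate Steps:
d(n) = n + 2*n**2 (d(n) = (n**2 + n**2) + n = 2*n**2 + n = n + 2*n**2)
t(U)*d(2) + 56 = -22*(1 + 2*2) + 56 = -22*(1 + 4) + 56 = -22*5 + 56 = -11*10 + 56 = -110 + 56 = -54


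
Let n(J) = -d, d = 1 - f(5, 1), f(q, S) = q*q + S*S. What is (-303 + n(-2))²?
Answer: 77284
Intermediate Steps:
f(q, S) = S² + q² (f(q, S) = q² + S² = S² + q²)
d = -25 (d = 1 - (1² + 5²) = 1 - (1 + 25) = 1 - 1*26 = 1 - 26 = -25)
n(J) = 25 (n(J) = -1*(-25) = 25)
(-303 + n(-2))² = (-303 + 25)² = (-278)² = 77284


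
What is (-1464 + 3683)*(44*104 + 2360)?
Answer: 15390984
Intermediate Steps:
(-1464 + 3683)*(44*104 + 2360) = 2219*(4576 + 2360) = 2219*6936 = 15390984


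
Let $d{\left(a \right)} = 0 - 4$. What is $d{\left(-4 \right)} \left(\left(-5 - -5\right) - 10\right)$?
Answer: $40$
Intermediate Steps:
$d{\left(a \right)} = -4$
$d{\left(-4 \right)} \left(\left(-5 - -5\right) - 10\right) = - 4 \left(\left(-5 - -5\right) - 10\right) = - 4 \left(\left(-5 + 5\right) - 10\right) = - 4 \left(0 - 10\right) = \left(-4\right) \left(-10\right) = 40$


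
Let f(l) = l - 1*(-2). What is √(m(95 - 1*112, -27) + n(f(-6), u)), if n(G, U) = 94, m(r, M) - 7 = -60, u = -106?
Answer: √41 ≈ 6.4031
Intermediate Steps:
m(r, M) = -53 (m(r, M) = 7 - 60 = -53)
f(l) = 2 + l (f(l) = l + 2 = 2 + l)
√(m(95 - 1*112, -27) + n(f(-6), u)) = √(-53 + 94) = √41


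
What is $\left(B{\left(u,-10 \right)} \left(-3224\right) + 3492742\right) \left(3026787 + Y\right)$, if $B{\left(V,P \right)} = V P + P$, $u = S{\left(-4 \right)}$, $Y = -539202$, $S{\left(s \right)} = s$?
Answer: $8447893386870$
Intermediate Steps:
$u = -4$
$B{\left(V,P \right)} = P + P V$ ($B{\left(V,P \right)} = P V + P = P + P V$)
$\left(B{\left(u,-10 \right)} \left(-3224\right) + 3492742\right) \left(3026787 + Y\right) = \left(- 10 \left(1 - 4\right) \left(-3224\right) + 3492742\right) \left(3026787 - 539202\right) = \left(\left(-10\right) \left(-3\right) \left(-3224\right) + 3492742\right) 2487585 = \left(30 \left(-3224\right) + 3492742\right) 2487585 = \left(-96720 + 3492742\right) 2487585 = 3396022 \cdot 2487585 = 8447893386870$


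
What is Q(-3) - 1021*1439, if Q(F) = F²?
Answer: -1469210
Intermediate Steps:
Q(-3) - 1021*1439 = (-3)² - 1021*1439 = 9 - 1469219 = -1469210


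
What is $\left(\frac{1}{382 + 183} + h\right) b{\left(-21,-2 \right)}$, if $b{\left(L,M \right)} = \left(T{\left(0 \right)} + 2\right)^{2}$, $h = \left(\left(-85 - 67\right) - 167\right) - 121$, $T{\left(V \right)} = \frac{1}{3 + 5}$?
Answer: $- \frac{71845111}{36160} \approx -1986.9$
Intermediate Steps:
$T{\left(V \right)} = \frac{1}{8}$
$h = -440$ ($h = \left(-152 - 167\right) - 121 = -319 - 121 = -440$)
$b{\left(L,M \right)} = \frac{289}{64}$ ($b{\left(L,M \right)} = \left(\frac{1}{8} + 2\right)^{2} = \left(\frac{17}{8}\right)^{2} = \frac{289}{64}$)
$\left(\frac{1}{382 + 183} + h\right) b{\left(-21,-2 \right)} = \left(\frac{1}{382 + 183} - 440\right) \frac{289}{64} = \left(\frac{1}{565} - 440\right) \frac{289}{64} = \left(- \frac{248599}{565}\right) \frac{289}{64} = - \frac{71845111}{36160}$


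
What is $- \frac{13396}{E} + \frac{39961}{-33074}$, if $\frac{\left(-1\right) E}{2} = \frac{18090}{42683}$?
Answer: $\frac{4727413620913}{299154330} \approx 15803.0$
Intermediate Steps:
$E = - \frac{36180}{42683}$ ($E = - 2 \cdot \frac{18090}{42683} = - 2 \cdot 18090 \cdot \frac{1}{42683} = \left(-2\right) \frac{18090}{42683} = - \frac{36180}{42683} \approx -0.84764$)
$- \frac{13396}{E} + \frac{39961}{-33074} = - \frac{13396}{- \frac{36180}{42683}} + \frac{39961}{-33074} = \left(-13396\right) \left(- \frac{42683}{36180}\right) + 39961 \left(- \frac{1}{33074}\right) = \frac{142945367}{9045} - \frac{39961}{33074} = \frac{4727413620913}{299154330}$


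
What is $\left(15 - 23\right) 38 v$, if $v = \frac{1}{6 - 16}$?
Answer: $\frac{152}{5} \approx 30.4$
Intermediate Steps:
$v = - \frac{1}{10}$ ($v = \frac{1}{6 - 16} = \frac{1}{-10} = - \frac{1}{10} \approx -0.1$)
$\left(15 - 23\right) 38 v = \left(15 - 23\right) 38 \left(- \frac{1}{10}\right) = \left(-8\right) 38 \left(- \frac{1}{10}\right) = \left(-304\right) \left(- \frac{1}{10}\right) = \frac{152}{5}$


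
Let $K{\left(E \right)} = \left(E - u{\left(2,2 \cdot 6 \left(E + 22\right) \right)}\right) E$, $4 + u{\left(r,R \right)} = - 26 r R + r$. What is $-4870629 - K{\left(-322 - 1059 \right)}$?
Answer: $-1177885124$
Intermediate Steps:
$u{\left(r,R \right)} = -4 + r - 26 R r$ ($u{\left(r,R \right)} = -4 + \left(- 26 r R + r\right) = -4 - \left(- r + 26 R r\right) = -4 + r - 26 R r$)
$K{\left(E \right)} = E \left(13730 + 625 E\right)$ ($K{\left(E \right)} = \left(E - \left(-4 + 2 - 26 \cdot 2 \cdot 6 \left(E + 22\right) 2\right)\right) E = \left(E - \left(-4 + 2 - 26 \cdot 12 \left(22 + E\right) 2\right)\right) E = \left(E - \left(-4 + 2 - 26 \left(264 + 12 E\right) 2\right)\right) E = \left(E - \left(-4 + 2 - \left(13728 + 624 E\right)\right)\right) E = \left(E - \left(-13730 - 624 E\right)\right) E = \left(E + \left(13730 + 624 E\right)\right) E = \left(13730 + 625 E\right) E = E \left(13730 + 625 E\right)$)
$-4870629 - K{\left(-322 - 1059 \right)} = -4870629 - 5 \left(-322 - 1059\right) \left(2746 + 125 \left(-322 - 1059\right)\right) = -4870629 - 5 \left(-1381\right) \left(2746 + 125 \left(-1381\right)\right) = -4870629 - 5 \left(-1381\right) \left(2746 - 172625\right) = -4870629 - 5 \left(-1381\right) \left(-169879\right) = -4870629 - 1173014495 = -1177885124$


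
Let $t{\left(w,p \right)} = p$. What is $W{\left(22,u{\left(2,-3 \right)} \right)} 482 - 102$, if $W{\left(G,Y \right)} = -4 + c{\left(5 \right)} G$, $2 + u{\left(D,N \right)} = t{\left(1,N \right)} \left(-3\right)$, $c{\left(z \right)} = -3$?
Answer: $-33842$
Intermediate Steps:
$u{\left(D,N \right)} = -2 - 3 N$ ($u{\left(D,N \right)} = -2 + N \left(-3\right) = -2 - 3 N$)
$W{\left(G,Y \right)} = -4 - 3 G$
$W{\left(22,u{\left(2,-3 \right)} \right)} 482 - 102 = \left(-4 - 66\right) 482 - 102 = \left(-70\right) 482 - 102 = -33740 - 102 = -33842$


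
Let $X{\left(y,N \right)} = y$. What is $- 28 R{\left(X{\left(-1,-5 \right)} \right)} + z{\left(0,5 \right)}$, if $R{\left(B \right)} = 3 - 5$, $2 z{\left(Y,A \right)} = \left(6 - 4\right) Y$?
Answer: $56$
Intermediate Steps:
$z{\left(Y,A \right)} = Y$ ($z{\left(Y,A \right)} = \frac{\left(6 - 4\right) Y}{2} = \frac{2 Y}{2} = Y$)
$R{\left(B \right)} = -2$
$- 28 R{\left(X{\left(-1,-5 \right)} \right)} + z{\left(0,5 \right)} = \left(-28\right) \left(-2\right) + 0 = 56 + 0 = 56$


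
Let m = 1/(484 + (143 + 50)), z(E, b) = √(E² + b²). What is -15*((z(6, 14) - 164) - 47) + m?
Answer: 2142706/677 - 30*√58 ≈ 2936.5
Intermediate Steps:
m = 1/677 (m = 1/(484 + 193) = 1/677 ≈ 0.0014771)
-15*((z(6, 14) - 164) - 47) + m = -15*((√(6² + 14²) - 164) - 47) + 1/677 = -15*((√(36 + 196) - 164) - 47) + 1/677 = -15*((√232 - 164) - 47) + 1/677 = -15*((2*√58 - 164) - 47) + 1/677 = -15*((-164 + 2*√58) - 47) + 1/677 = -15*(-211 + 2*√58) + 1/677 = (3165 - 30*√58) + 1/677 = 2142706/677 - 30*√58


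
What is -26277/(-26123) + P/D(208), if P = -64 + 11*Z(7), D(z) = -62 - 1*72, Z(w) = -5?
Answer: 6629755/3500482 ≈ 1.8940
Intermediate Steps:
D(z) = -134 (D(z) = -62 - 72 = -134)
P = -119 (P = -64 + 11*(-5) = -64 - 55 = -119)
-26277/(-26123) + P/D(208) = -26277/(-26123) - 119/(-134) = -26277*(-1/26123) - 119*(-1/134) = 26277/26123 + 119/134 = 6629755/3500482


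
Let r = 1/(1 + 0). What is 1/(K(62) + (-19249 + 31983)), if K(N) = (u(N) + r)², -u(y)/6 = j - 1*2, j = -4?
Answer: 1/14103 ≈ 7.0907e-5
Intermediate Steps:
u(y) = 36 (u(y) = -6*(-4 - 1*2) = -6*(-4 - 2) = -6*(-6) = 36)
r = 1 (r = 1/1 = 1)
K(N) = 1369 (K(N) = (36 + 1)² = 37² = 1369)
1/(K(62) + (-19249 + 31983)) = 1/(1369 + (-19249 + 31983)) = 1/(1369 + 12734) = 1/14103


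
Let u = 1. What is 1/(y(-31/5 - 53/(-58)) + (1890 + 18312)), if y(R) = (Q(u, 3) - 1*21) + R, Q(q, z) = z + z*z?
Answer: 290/5854437 ≈ 4.9535e-5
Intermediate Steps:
Q(q, z) = z + z²
y(R) = -9 + R (y(R) = (3*(1 + 3) - 1*21) + R = (3*4 - 21) + R = (12 - 21) + R = -9 + R)
1/(y(-31/5 - 53/(-58)) + (1890 + 18312)) = 1/((-9 + (-31/5 - 53/(-58))) + (1890 + 18312)) = 1/((-9 + (-31*⅕ - 53*(-1/58))) + 20202) = 1/((-9 + (-31/5 + 53/58)) + 20202) = 1/((-9 - 1533/290) + 20202) = 1/(-4143/290 + 20202) = 1/(5854437/290) = 290/5854437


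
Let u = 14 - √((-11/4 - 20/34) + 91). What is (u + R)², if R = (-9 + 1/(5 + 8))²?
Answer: 17193078633/1942148 - 15822*√101337/2873 ≈ 7099.5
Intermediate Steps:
R = 13456/169 (R = (-9 + 1/13)² = (-116/13)² = 13456/169 ≈ 79.621)
u = 14 - √101337/34 (u = 14 - √((-11*¼ - 20*1/34) + 91) = 14 - √((-11/4 - 10/17) + 91) = 14 - √(-227/68 + 91) = 14 - √(5961/68) = 14 - √101337/34 ≈ 4.6372)
(u + R)² = ((14 - √101337/34) + 13456/169)² = (15822/169 - √101337/34)²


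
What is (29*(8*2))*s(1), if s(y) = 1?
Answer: 464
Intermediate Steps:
(29*(8*2))*s(1) = (29*(8*2))*1 = (29*16)*1 = 464*1 = 464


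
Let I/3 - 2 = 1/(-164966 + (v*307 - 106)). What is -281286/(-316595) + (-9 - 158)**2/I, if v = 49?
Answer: 1324936954770601/284989637745 ≈ 4649.1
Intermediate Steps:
I = 900171/150029 (I = 6 + 3/(-164966 + (49*307 - 106)) = 6 + 3/(-164966 + (15043 - 106)) = 6 + 3/(-164966 + 14937) = 6 + 3/(-150029) = 6 + 3*(-1/150029) = 6 - 3/150029 = 900171/150029 ≈ 6.0000)
-281286/(-316595) + (-9 - 158)**2/I = -281286/(-316595) + (-9 - 158)**2/(900171/150029) = -281286*(-1/316595) + (-167)**2*(150029/900171) = 281286/316595 + 27889*(150029/900171) = 281286/316595 + 4184158781/900171 = 1324936954770601/284989637745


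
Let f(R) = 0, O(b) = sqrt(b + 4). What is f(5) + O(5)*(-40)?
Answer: -120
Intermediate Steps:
O(b) = sqrt(4 + b)
f(5) + O(5)*(-40) = 0 + sqrt(4 + 5)*(-40) = 0 + sqrt(9)*(-40) = 0 + 3*(-40) = 0 - 120 = -120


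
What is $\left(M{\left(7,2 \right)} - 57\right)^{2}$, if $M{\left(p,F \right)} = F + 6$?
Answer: $2401$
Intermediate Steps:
$M{\left(p,F \right)} = 6 + F$
$\left(M{\left(7,2 \right)} - 57\right)^{2} = \left(\left(6 + 2\right) - 57\right)^{2} = \left(8 - 57\right)^{2} = \left(-49\right)^{2} = 2401$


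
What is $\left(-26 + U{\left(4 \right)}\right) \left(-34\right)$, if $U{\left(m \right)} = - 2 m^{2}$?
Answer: $1972$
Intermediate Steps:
$\left(-26 + U{\left(4 \right)}\right) \left(-34\right) = \left(-26 - 2 \cdot 4^{2}\right) \left(-34\right) = \left(-26 - 32\right) \left(-34\right) = \left(-58\right) \left(-34\right) = 1972$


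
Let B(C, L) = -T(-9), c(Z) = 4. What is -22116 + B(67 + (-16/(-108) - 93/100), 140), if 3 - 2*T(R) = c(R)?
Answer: -44231/2 ≈ -22116.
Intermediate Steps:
T(R) = -½ (T(R) = 3/2 - ½*4 = 3/2 - 2 = -½)
B(C, L) = ½ (B(C, L) = -1*(-½) = ½)
-22116 + B(67 + (-16/(-108) - 93/100), 140) = -22116 + ½ = -44231/2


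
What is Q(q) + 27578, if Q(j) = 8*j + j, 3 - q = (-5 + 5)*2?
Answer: 27605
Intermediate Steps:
q = 3 (q = 3 - (-5 + 5)*2 = 3 - 0*2 = 3 - 1*0 = 3 + 0 = 3)
Q(j) = 9*j
Q(q) + 27578 = 9*3 + 27578 = 27 + 27578 = 27605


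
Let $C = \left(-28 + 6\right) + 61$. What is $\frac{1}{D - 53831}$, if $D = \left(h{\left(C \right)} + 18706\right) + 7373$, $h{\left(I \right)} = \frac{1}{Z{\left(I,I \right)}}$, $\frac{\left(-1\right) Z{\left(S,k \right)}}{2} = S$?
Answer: $- \frac{78}{2164657} \approx -3.6033 \cdot 10^{-5}$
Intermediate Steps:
$Z{\left(S,k \right)} = - 2 S$
$C = 39$ ($C = -22 + 61 = 39$)
$h{\left(I \right)} = - \frac{1}{2 I}$ ($h{\left(I \right)} = \frac{1}{\left(-2\right) I} = - \frac{1}{2 I}$)
$D = \frac{2034161}{78}$ ($D = \left(- \frac{1}{2 \cdot 39} + 18706\right) + 7373 = \left(\left(- \frac{1}{2}\right) \frac{1}{39} + 18706\right) + 7373 = \left(- \frac{1}{78} + 18706\right) + 7373 = \frac{1459067}{78} + 7373 = \frac{2034161}{78} \approx 26079.0$)
$\frac{1}{D - 53831} = \frac{1}{\frac{2034161}{78} - 53831} = \frac{1}{- \frac{2164657}{78}} = - \frac{78}{2164657}$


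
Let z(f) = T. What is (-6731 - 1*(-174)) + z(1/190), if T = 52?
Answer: -6505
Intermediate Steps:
z(f) = 52
(-6731 - 1*(-174)) + z(1/190) = (-6731 - 1*(-174)) + 52 = (-6731 + 174) + 52 = -6557 + 52 = -6505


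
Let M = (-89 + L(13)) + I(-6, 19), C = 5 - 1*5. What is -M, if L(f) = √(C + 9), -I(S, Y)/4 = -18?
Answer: 14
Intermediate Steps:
I(S, Y) = 72 (I(S, Y) = -4*(-18) = 72)
C = 0 (C = 5 - 5 = 0)
L(f) = 3 (L(f) = √(0 + 9) = √9 = 3)
M = -14 (M = (-89 + 3) + 72 = -86 + 72 = -14)
-M = -1*(-14) = 14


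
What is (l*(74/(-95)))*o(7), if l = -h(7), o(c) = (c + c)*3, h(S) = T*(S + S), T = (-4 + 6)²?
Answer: 174048/95 ≈ 1832.1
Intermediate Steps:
T = 4 (T = 2² = 4)
h(S) = 8*S (h(S) = 4*(S + S) = 4*(2*S) = 8*S)
o(c) = 6*c (o(c) = (2*c)*3 = 6*c)
l = -56 (l = -8*7 = -1*56 = -56)
(l*(74/(-95)))*o(7) = (-4144/(-95))*(6*7) = -4144*(-1)/95*42 = -56*(-74/95)*42 = (4144/95)*42 = 174048/95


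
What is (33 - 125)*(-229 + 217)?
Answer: 1104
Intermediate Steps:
(33 - 125)*(-229 + 217) = -92*(-12) = 1104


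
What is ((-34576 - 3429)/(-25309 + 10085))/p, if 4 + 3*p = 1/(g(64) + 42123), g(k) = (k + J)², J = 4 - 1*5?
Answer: -119435895/63790982 ≈ -1.8723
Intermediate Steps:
J = -1 (J = 4 - 5 = -1)
g(k) = (-1 + k)² (g(k) = (k - 1)² = (-1 + k)²)
p = -184367/138276 (p = -4/3 + 1/(3*((-1 + 64)² + 42123)) = -4/3 + 1/(3*(63² + 42123)) = -4/3 + 1/(3*(3969 + 42123)) = -4/3 + (⅓)/46092 = -4/3 + (⅓)*(1/46092) = -4/3 + 1/138276 = -184367/138276 ≈ -1.3333)
((-34576 - 3429)/(-25309 + 10085))/p = ((-34576 - 3429)/(-25309 + 10085))/(-184367/138276) = -38005/(-15224)*(-138276/184367) = -38005*(-1/15224)*(-138276/184367) = (3455/1384)*(-138276/184367) = -119435895/63790982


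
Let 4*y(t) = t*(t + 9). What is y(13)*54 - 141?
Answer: 3720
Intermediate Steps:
y(t) = t*(9 + t)/4 (y(t) = (t*(t + 9))/4 = (t*(9 + t))/4 = t*(9 + t)/4)
y(13)*54 - 141 = ((1/4)*13*(9 + 13))*54 - 141 = ((1/4)*13*22)*54 - 141 = (143/2)*54 - 141 = 3861 - 141 = 3720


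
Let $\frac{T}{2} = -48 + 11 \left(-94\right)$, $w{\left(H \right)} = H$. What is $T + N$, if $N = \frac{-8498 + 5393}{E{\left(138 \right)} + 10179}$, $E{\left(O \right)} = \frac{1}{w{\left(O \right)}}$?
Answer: $- \frac{3040205782}{1404703} \approx -2164.3$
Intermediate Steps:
$T = -2164$ ($T = 2 \left(-48 + 11 \left(-94\right)\right) = 2 \left(-48 - 1034\right) = 2 \left(-1082\right) = -2164$)
$E{\left(O \right)} = \frac{1}{O}$
$N = - \frac{428490}{1404703}$ ($N = \frac{-8498 + 5393}{\frac{1}{138} + 10179} = - \frac{3105}{\frac{1}{138} + 10179} = - \frac{3105}{\frac{1404703}{138}} = \left(-3105\right) \frac{138}{1404703} = - \frac{428490}{1404703} \approx -0.30504$)
$T + N = -2164 - \frac{428490}{1404703} = - \frac{3040205782}{1404703}$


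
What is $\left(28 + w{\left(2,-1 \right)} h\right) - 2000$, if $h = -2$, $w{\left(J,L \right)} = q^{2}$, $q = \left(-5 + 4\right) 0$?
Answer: $-1972$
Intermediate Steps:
$q = 0$ ($q = \left(-1\right) 0 = 0$)
$w{\left(J,L \right)} = 0$ ($w{\left(J,L \right)} = 0^{2} = 0$)
$\left(28 + w{\left(2,-1 \right)} h\right) - 2000 = \left(28 + 0 \left(-2\right)\right) - 2000 = \left(28 + 0\right) - 2000 = 28 - 2000 = -1972$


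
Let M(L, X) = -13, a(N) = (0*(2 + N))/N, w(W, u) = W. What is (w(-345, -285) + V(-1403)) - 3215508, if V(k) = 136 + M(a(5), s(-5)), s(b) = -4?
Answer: -3215730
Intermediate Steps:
a(N) = 0 (a(N) = 0/N = 0)
V(k) = 123 (V(k) = 136 - 13 = 123)
(w(-345, -285) + V(-1403)) - 3215508 = (-345 + 123) - 3215508 = -222 - 3215508 = -3215730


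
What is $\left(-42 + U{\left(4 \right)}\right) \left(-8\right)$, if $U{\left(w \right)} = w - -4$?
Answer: $272$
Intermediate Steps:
$U{\left(w \right)} = 4 + w$ ($U{\left(w \right)} = w + 4 = 4 + w$)
$\left(-42 + U{\left(4 \right)}\right) \left(-8\right) = \left(-42 + \left(4 + 4\right)\right) \left(-8\right) = \left(-42 + 8\right) \left(-8\right) = \left(-34\right) \left(-8\right) = 272$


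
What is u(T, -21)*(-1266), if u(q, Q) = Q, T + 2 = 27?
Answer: 26586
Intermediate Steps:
T = 25 (T = -2 + 27 = 25)
u(T, -21)*(-1266) = -21*(-1266) = 26586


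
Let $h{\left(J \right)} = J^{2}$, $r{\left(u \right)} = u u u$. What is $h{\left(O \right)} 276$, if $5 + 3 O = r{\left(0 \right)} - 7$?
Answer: $4416$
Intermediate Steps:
$r{\left(u \right)} = u^{3}$ ($r{\left(u \right)} = u^{2} u = u^{3}$)
$O = -4$ ($O = - \frac{5}{3} + \frac{0^{3} - 7}{3} = - \frac{5}{3} + \frac{0 - 7}{3} = - \frac{5}{3} + \frac{1}{3} \left(-7\right) = - \frac{5}{3} - \frac{7}{3} = -4$)
$h{\left(O \right)} 276 = \left(-4\right)^{2} \cdot 276 = 16 \cdot 276 = 4416$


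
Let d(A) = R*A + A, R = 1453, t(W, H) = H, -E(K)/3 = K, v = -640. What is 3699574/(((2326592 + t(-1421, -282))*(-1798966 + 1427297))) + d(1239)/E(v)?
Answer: 25960221117829521/27667753964480 ≈ 938.28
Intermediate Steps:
E(K) = -3*K
d(A) = 1454*A (d(A) = 1453*A + A = 1454*A)
3699574/(((2326592 + t(-1421, -282))*(-1798966 + 1427297))) + d(1239)/E(v) = 3699574/(((2326592 - 282)*(-1798966 + 1427297))) + (1454*1239)/((-3*(-640))) = 3699574/((2326310*(-371669))) + 1801506/1920 = 3699574/(-864617311390) + 1801506*(1/1920) = 3699574*(-1/864617311390) + 300251/320 = -1849787/432308655695 + 300251/320 = 25960221117829521/27667753964480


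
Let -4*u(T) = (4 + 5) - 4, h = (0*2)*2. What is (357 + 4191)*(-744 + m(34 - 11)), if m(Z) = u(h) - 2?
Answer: -3398493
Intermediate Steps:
h = 0 (h = 0*2 = 0)
u(T) = -5/4 (u(T) = -((4 + 5) - 4)/4 = -(9 - 4)/4 = -¼*5 = -5/4)
m(Z) = -13/4 (m(Z) = -5/4 - 2 = -13/4)
(357 + 4191)*(-744 + m(34 - 11)) = (357 + 4191)*(-744 - 13/4) = 4548*(-2989/4) = -3398493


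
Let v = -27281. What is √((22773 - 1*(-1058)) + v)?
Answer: 5*I*√138 ≈ 58.737*I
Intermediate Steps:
√((22773 - 1*(-1058)) + v) = √((22773 - 1*(-1058)) - 27281) = √((22773 + 1058) - 27281) = √(23831 - 27281) = √(-3450) = 5*I*√138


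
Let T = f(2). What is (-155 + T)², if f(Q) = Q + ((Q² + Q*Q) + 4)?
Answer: 19881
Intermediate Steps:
f(Q) = 4 + Q + 2*Q² (f(Q) = Q + ((Q² + Q²) + 4) = Q + (2*Q² + 4) = Q + (4 + 2*Q²) = 4 + Q + 2*Q²)
T = 14 (T = 4 + 2 + 2*2² = 4 + 2 + 2*4 = 4 + 2 + 8 = 14)
(-155 + T)² = (-155 + 14)² = (-141)² = 19881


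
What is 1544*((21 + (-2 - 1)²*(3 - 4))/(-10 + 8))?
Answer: -9264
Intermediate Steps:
1544*((21 + (-2 - 1)²*(3 - 4))/(-10 + 8)) = 1544*((21 + (-3)²*(-1))/(-2)) = 1544*((21 + 9*(-1))*(-½)) = 1544*((21 - 9)*(-½)) = 1544*(12*(-½)) = 1544*(-6) = -9264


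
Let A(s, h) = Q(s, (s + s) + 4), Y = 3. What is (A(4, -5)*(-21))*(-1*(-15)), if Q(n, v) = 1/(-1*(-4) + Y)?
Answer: -45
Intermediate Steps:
Q(n, v) = 1/7 (Q(n, v) = 1/(-1*(-4) + 3) = 1/(4 + 3) = 1/7)
A(s, h) = 1/7
(A(4, -5)*(-21))*(-1*(-15)) = ((1/7)*(-21))*(-1*(-15)) = -3*15 = -45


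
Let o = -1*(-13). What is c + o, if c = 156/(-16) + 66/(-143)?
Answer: 145/52 ≈ 2.7885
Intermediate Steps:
o = 13
c = -531/52 (c = 156*(-1/16) + 66*(-1/143) = -39/4 - 6/13 = -531/52 ≈ -10.212)
c + o = -531/52 + 13 = 145/52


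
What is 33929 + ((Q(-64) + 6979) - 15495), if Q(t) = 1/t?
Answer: 1626431/64 ≈ 25413.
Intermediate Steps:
33929 + ((Q(-64) + 6979) - 15495) = 33929 + ((1/(-64) + 6979) - 15495) = 33929 + ((-1/64 + 6979) - 15495) = 33929 + (446655/64 - 15495) = 33929 - 545025/64 = 1626431/64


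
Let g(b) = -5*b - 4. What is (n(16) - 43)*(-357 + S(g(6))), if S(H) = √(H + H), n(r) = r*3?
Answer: -1785 + 10*I*√17 ≈ -1785.0 + 41.231*I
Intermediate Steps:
g(b) = -4 - 5*b
n(r) = 3*r
S(H) = √2*√H (S(H) = √(2*H) = √2*√H)
(n(16) - 43)*(-357 + S(g(6))) = (3*16 - 43)*(-357 + √2*√(-4 - 5*6)) = (48 - 43)*(-357 + √2*√(-4 - 30)) = 5*(-357 + √2*√(-34)) = 5*(-357 + √2*(I*√34)) = 5*(-357 + 2*I*√17) = -1785 + 10*I*√17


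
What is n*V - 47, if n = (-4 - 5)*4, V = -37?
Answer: 1285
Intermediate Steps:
n = -36 (n = -9*4 = -36)
n*V - 47 = -36*(-37) - 47 = 1332 - 47 = 1285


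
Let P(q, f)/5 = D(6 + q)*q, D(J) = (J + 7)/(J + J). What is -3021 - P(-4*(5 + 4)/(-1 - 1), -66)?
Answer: -24633/8 ≈ -3079.1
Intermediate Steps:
D(J) = (7 + J)/(2*J) (D(J) = (7 + J)/((2*J)) = (7 + J)*(1/(2*J)) = (7 + J)/(2*J))
P(q, f) = 5*q*(13 + q)/(2*(6 + q)) (P(q, f) = 5*(((7 + (6 + q))/(2*(6 + q)))*q) = 5*(((13 + q)/(2*(6 + q)))*q) = 5*(q*(13 + q)/(2*(6 + q))) = 5*q*(13 + q)/(2*(6 + q)))
-3021 - P(-4*(5 + 4)/(-1 - 1), -66) = -3021 - 5*(-4*(5 + 4)/(-1 - 1))*(13 - 4*(5 + 4)/(-1 - 1))/(2*(6 - 4*(5 + 4)/(-1 - 1))) = -3021 - 5*(-36/(-2))*(13 - 36/(-2))/(2*(6 - 36/(-2))) = -3021 - 5*(-36*(-1)/2)*(13 - 36*(-1)/2)/(2*(6 - 36*(-1)/2)) = -3021 - 5*(-4*(-9/2))*(13 - 4*(-9/2))/(2*(6 - 4*(-9/2))) = -3021 - 5*18*(13 + 18)/(2*(6 + 18)) = -3021 - 5*18*31/(2*24) = -3021 - 1*465/8 = -3021 - 465/8 = -24633/8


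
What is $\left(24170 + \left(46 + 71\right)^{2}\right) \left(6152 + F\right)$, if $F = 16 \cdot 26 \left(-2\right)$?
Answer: $201409880$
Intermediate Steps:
$F = -832$ ($F = 416 \left(-2\right) = -832$)
$\left(24170 + \left(46 + 71\right)^{2}\right) \left(6152 + F\right) = \left(24170 + \left(46 + 71\right)^{2}\right) \left(6152 - 832\right) = \left(24170 + 117^{2}\right) 5320 = \left(24170 + 13689\right) 5320 = 37859 \cdot 5320 = 201409880$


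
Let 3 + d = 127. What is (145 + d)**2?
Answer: 72361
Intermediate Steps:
d = 124 (d = -3 + 127 = 124)
(145 + d)**2 = (145 + 124)**2 = 269**2 = 72361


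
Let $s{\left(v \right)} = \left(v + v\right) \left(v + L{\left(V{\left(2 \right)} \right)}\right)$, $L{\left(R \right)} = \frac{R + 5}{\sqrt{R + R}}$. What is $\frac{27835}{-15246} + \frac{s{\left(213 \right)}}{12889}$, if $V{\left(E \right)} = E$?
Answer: $\frac{1047358019}{196505694} \approx 5.3299$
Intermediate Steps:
$L{\left(R \right)} = \frac{\sqrt{2} \left(5 + R\right)}{2 \sqrt{R}}$ ($L{\left(R \right)} = \frac{5 + R}{\sqrt{2 R}} = \frac{5 + R}{\sqrt{2} \sqrt{R}} = \left(5 + R\right) \frac{\sqrt{2}}{2 \sqrt{R}} = \frac{\sqrt{2} \left(5 + R\right)}{2 \sqrt{R}}$)
$s{\left(v \right)} = 2 v \left(\frac{7}{2} + v\right)$ ($s{\left(v \right)} = \left(v + v\right) \left(v + \frac{\sqrt{2} \left(5 + 2\right)}{2 \sqrt{2}}\right) = 2 v \left(v + \frac{1}{2} \sqrt{2} \frac{\sqrt{2}}{2} \cdot 7\right) = 2 v \left(v + \frac{7}{2}\right) = 2 v \left(\frac{7}{2} + v\right)$)
$\frac{27835}{-15246} + \frac{s{\left(213 \right)}}{12889} = \frac{27835}{-15246} + \frac{213 \left(7 + 2 \cdot 213\right)}{12889} = 27835 \left(- \frac{1}{15246}\right) + 213 \left(7 + 426\right) \frac{1}{12889} = - \frac{27835}{15246} + 213 \cdot 433 \cdot \frac{1}{12889} = - \frac{27835}{15246} + 92229 \cdot \frac{1}{12889} = - \frac{27835}{15246} + \frac{92229}{12889} = \frac{1047358019}{196505694}$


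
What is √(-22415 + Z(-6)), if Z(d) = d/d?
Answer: I*√22414 ≈ 149.71*I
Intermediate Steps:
Z(d) = 1
√(-22415 + Z(-6)) = √(-22415 + 1) = √(-22414) = I*√22414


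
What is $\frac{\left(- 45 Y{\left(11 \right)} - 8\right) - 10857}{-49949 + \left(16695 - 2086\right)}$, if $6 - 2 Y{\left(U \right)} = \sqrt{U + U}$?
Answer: $\frac{550}{1767} - \frac{3 \sqrt{22}}{4712} \approx 0.30828$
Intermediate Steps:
$Y{\left(U \right)} = 3 - \frac{\sqrt{2} \sqrt{U}}{2}$ ($Y{\left(U \right)} = 3 - \frac{\sqrt{U + U}}{2} = 3 - \frac{\sqrt{2 U}}{2} = 3 - \frac{\sqrt{2} \sqrt{U}}{2}$)
$\frac{\left(- 45 Y{\left(11 \right)} - 8\right) - 10857}{-49949 + \left(16695 - 2086\right)} = \frac{\left(- 45 \left(3 - \frac{\sqrt{2} \sqrt{11}}{2}\right) - 8\right) - 10857}{-49949 + \left(16695 - 2086\right)} = \frac{\left(- 45 \left(3 - \frac{\sqrt{22}}{2}\right) - 8\right) - 10857}{-49949 + 14609} = \frac{\left(\left(-135 + \frac{45 \sqrt{22}}{2}\right) - 8\right) - 10857}{-35340} = \left(\left(-143 + \frac{45 \sqrt{22}}{2}\right) - 10857\right) \left(- \frac{1}{35340}\right) = \left(-11000 + \frac{45 \sqrt{22}}{2}\right) \left(- \frac{1}{35340}\right) = \frac{550}{1767} - \frac{3 \sqrt{22}}{4712}$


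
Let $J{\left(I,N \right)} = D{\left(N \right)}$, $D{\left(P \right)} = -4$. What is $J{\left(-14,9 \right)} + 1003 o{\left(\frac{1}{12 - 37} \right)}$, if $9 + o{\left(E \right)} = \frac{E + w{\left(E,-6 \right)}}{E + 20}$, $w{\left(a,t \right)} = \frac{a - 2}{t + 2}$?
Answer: $- \frac{17978735}{1996} \approx -9007.4$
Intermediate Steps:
$w{\left(a,t \right)} = \frac{-2 + a}{2 + t}$
$J{\left(I,N \right)} = -4$
$o{\left(E \right)} = -9 + \frac{\frac{1}{2} + \frac{3 E}{4}}{20 + E}$ ($o{\left(E \right)} = -9 + \frac{E + \frac{-2 + E}{2 - 6}}{E + 20} = -9 + \frac{E + \frac{-2 + E}{-4}}{20 + E} = -9 + \frac{E - \frac{-2 + E}{4}}{20 + E} = -9 + \frac{E - \left(- \frac{1}{2} + \frac{E}{4}\right)}{20 + E} = -9 + \frac{\frac{1}{2} + \frac{3 E}{4}}{20 + E}$)
$J{\left(-14,9 \right)} + 1003 o{\left(\frac{1}{12 - 37} \right)} = -4 + 1003 \frac{-718 - \frac{33}{12 - 37}}{4 \left(20 + \frac{1}{12 - 37}\right)} = -4 + 1003 \frac{-718 - \frac{33}{-25}}{4 \left(20 + \frac{1}{-25}\right)} = -4 + 1003 \frac{-718 - - \frac{33}{25}}{4 \left(20 - \frac{1}{25}\right)} = -4 + 1003 \frac{-718 + \frac{33}{25}}{4 \cdot \frac{499}{25}} = -4 + 1003 \cdot \frac{1}{4} \cdot \frac{25}{499} \left(- \frac{17917}{25}\right) = -4 + 1003 \left(- \frac{17917}{1996}\right) = -4 - \frac{17970751}{1996} = - \frac{17978735}{1996}$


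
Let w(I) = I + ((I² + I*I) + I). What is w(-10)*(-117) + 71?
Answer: -20989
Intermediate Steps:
w(I) = 2*I + 2*I² (w(I) = I + ((I² + I²) + I) = I + (2*I² + I) = I + (I + 2*I²) = 2*I + 2*I²)
w(-10)*(-117) + 71 = (2*(-10)*(1 - 10))*(-117) + 71 = (2*(-10)*(-9))*(-117) + 71 = 180*(-117) + 71 = -21060 + 71 = -20989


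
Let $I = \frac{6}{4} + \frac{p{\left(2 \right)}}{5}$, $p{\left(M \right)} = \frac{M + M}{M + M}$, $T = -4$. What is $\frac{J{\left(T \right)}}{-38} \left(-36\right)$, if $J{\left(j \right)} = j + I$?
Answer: $- \frac{207}{95} \approx -2.1789$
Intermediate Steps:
$p{\left(M \right)} = 1$ ($p{\left(M \right)} = \frac{2 M}{2 M} = 2 M \frac{1}{2 M} = 1$)
$I = \frac{17}{10}$ ($I = \frac{6}{4} + 1 \cdot \frac{1}{5} = 6 \cdot \frac{1}{4} + 1 \cdot \frac{1}{5} = \frac{3}{2} + \frac{1}{5} = \frac{17}{10} \approx 1.7$)
$J{\left(j \right)} = \frac{17}{10} + j$ ($J{\left(j \right)} = j + \frac{17}{10} = \frac{17}{10} + j$)
$\frac{J{\left(T \right)}}{-38} \left(-36\right) = \frac{\frac{17}{10} - 4}{-38} \left(-36\right) = \left(- \frac{23}{10}\right) \left(- \frac{1}{38}\right) \left(-36\right) = \frac{23}{380} \left(-36\right) = - \frac{207}{95}$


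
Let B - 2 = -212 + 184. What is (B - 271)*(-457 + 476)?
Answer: -5643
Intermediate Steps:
B = -26 (B = 2 + (-212 + 184) = 2 - 28 = -26)
(B - 271)*(-457 + 476) = (-26 - 271)*(-457 + 476) = -297*19 = -5643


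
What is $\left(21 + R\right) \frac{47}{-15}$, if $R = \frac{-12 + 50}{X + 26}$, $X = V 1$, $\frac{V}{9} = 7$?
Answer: $- \frac{89629}{1335} \approx -67.138$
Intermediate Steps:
$V = 63$ ($V = 9 \cdot 7 = 63$)
$X = 63$ ($X = 63 \cdot 1 = 63$)
$R = \frac{38}{89}$ ($R = \frac{-12 + 50}{63 + 26} = \frac{38}{89} \approx 0.42697$)
$\left(21 + R\right) \frac{47}{-15} = \left(21 + \frac{38}{89}\right) \frac{47}{-15} = \frac{1907 \cdot 47 \left(- \frac{1}{15}\right)}{89} = \frac{1907}{89} \left(- \frac{47}{15}\right) = - \frac{89629}{1335}$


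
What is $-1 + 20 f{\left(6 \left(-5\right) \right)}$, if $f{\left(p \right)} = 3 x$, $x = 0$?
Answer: $-1$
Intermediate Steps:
$f{\left(p \right)} = 0$ ($f{\left(p \right)} = 3 \cdot 0 = 0$)
$-1 + 20 f{\left(6 \left(-5\right) \right)} = -1 + 20 \cdot 0 = -1 + 0 = -1$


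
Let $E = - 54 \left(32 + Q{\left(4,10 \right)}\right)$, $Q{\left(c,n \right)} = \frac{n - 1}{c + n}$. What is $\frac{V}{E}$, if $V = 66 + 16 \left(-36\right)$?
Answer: $\frac{1190}{4113} \approx 0.28933$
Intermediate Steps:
$Q{\left(c,n \right)} = \frac{-1 + n}{c + n}$
$V = -510$ ($V = 66 - 576 = -510$)
$E = - \frac{12339}{7}$ ($E = - 54 \left(32 + \frac{-1 + 10}{4 + 10}\right) = - 54 \left(32 + \frac{1}{14} \cdot 9\right) = - 54 \left(32 + \frac{9}{14}\right) = \left(-54\right) \frac{457}{14} = - \frac{12339}{7} \approx -1762.7$)
$\frac{V}{E} = - \frac{510}{- \frac{12339}{7}} = \left(-510\right) \left(- \frac{7}{12339}\right) = \frac{1190}{4113}$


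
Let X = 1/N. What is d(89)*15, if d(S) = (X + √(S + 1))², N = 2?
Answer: 5415/4 + 45*√10 ≈ 1496.1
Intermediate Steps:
X = ½ (X = 1/2 = ½ ≈ 0.50000)
d(S) = (½ + √(1 + S))² (d(S) = (½ + √(S + 1))² = (½ + √(1 + S))²)
d(89)*15 = (5/4 + 89 + √(1 + 89))*15 = (5/4 + 89 + √90)*15 = (5/4 + 89 + 3*√10)*15 = (361/4 + 3*√10)*15 = 5415/4 + 45*√10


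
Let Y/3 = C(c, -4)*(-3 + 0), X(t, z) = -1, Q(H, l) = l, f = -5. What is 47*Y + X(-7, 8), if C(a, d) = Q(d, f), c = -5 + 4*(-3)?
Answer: 2114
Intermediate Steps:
c = -17 (c = -5 - 12 = -17)
C(a, d) = -5
Y = 45 (Y = 3*(-5*(-3 + 0)) = 3*(-5*(-3)) = 3*15 = 45)
47*Y + X(-7, 8) = 47*45 - 1 = 2115 - 1 = 2114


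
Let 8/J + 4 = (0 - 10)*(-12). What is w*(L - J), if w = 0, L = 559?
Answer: 0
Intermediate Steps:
J = 2/29 (J = 8/(-4 + (0 - 10)*(-12)) = 8/(-4 - 10*(-12)) = 8/(-4 + 120) = 8/116 = 8*(1/116) = 2/29 ≈ 0.068966)
w*(L - J) = 0*(559 - 1*2/29) = 0*(559 - 2/29) = 0*(16209/29) = 0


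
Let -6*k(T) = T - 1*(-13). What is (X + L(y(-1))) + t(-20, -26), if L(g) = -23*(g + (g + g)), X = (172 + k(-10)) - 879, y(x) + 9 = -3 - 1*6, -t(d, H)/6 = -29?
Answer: 1417/2 ≈ 708.50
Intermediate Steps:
k(T) = -13/6 - T/6 (k(T) = -(T - 1*(-13))/6 = -(T + 13)/6 = -(13 + T)/6 = -13/6 - T/6)
t(d, H) = 174 (t(d, H) = -6*(-29) = 174)
y(x) = -18 (y(x) = -9 + (-3 - 1*6) = -9 + (-3 - 6) = -9 - 9 = -18)
X = -1415/2 (X = (172 + (-13/6 - 1/6*(-10))) - 879 = (172 + (-13/6 + 5/3)) - 879 = (172 - 1/2) - 879 = 343/2 - 879 = -1415/2 ≈ -707.50)
L(g) = -69*g (L(g) = -23*(g + 2*g) = -69*g)
(X + L(y(-1))) + t(-20, -26) = (-1415/2 - 69*(-18)) + 174 = (-1415/2 + 1242) + 174 = 1069/2 + 174 = 1417/2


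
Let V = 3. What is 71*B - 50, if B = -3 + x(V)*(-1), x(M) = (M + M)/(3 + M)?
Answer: -334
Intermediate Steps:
x(M) = 2*M/(3 + M) (x(M) = (2*M)/(3 + M) = 2*M/(3 + M))
B = -4 (B = -3 + (2*3/(3 + 3))*(-1) = -3 + (2*3/6)*(-1) = -3 + (2*3*(⅙))*(-1) = -3 + 1*(-1) = -3 - 1 = -4)
71*B - 50 = 71*(-4) - 50 = -284 - 50 = -334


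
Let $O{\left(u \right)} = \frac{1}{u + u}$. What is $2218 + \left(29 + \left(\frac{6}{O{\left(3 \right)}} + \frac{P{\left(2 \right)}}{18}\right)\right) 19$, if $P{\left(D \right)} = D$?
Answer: $\frac{31096}{9} \approx 3455.1$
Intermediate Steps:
$O{\left(u \right)} = \frac{1}{2 u}$
$2218 + \left(29 + \left(\frac{6}{O{\left(3 \right)}} + \frac{P{\left(2 \right)}}{18}\right)\right) 19 = 2218 + \left(29 + \left(\frac{6}{\frac{1}{2} \cdot \frac{1}{3}} + \frac{2}{18}\right)\right) 19 = 2218 + \left(29 + \left(\frac{6}{\frac{1}{2} \cdot \frac{1}{3}} + 2 \cdot \frac{1}{18}\right)\right) 19 = 2218 + \left(29 + \left(6 \frac{1}{\frac{1}{6}} + \frac{1}{9}\right)\right) 19 = 2218 + \left(29 + \left(6 \cdot 6 + \frac{1}{9}\right)\right) 19 = 2218 + \left(29 + \left(36 + \frac{1}{9}\right)\right) 19 = 2218 + \left(29 + \frac{325}{9}\right) 19 = 2218 + \frac{586}{9} \cdot 19 = 2218 + \frac{11134}{9} = \frac{31096}{9}$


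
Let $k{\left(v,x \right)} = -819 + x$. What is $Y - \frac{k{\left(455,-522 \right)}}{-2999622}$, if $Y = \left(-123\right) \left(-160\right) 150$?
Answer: $\frac{2951628047553}{999874} \approx 2.952 \cdot 10^{6}$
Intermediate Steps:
$Y = 2952000$ ($Y = 19680 \cdot 150 = 2952000$)
$Y - \frac{k{\left(455,-522 \right)}}{-2999622} = 2952000 - \frac{-819 - 522}{-2999622} = 2952000 - \left(-1341\right) \left(- \frac{1}{2999622}\right) = 2952000 - \frac{447}{999874} = \frac{2951628047553}{999874}$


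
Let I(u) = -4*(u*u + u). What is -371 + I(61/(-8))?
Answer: -9169/16 ≈ -573.06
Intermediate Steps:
I(u) = -4*u - 4*u² (I(u) = -4*(u² + u) = -4*(u + u²) = -4*u - 4*u²)
-371 + I(61/(-8)) = -371 - 4*61/(-8)*(1 + 61/(-8)) = -371 - 4*61*(-⅛)*(1 + 61*(-⅛)) = -371 - 4*(-61/8)*(1 - 61/8) = -371 - 4*(-61/8)*(-53/8) = -371 - 3233/16 = -9169/16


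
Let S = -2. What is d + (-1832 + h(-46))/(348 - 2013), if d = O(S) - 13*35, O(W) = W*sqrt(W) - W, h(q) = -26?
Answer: -752387/1665 - 2*I*sqrt(2) ≈ -451.88 - 2.8284*I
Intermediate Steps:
O(W) = W**(3/2) - W
d = -453 - 2*I*sqrt(2) (d = ((-2)**(3/2) - 1*(-2)) - 13*35 = (-2*I*sqrt(2) + 2) - 455 = (2 - 2*I*sqrt(2)) - 455 = -453 - 2*I*sqrt(2) ≈ -453.0 - 2.8284*I)
d + (-1832 + h(-46))/(348 - 2013) = (-453 - 2*I*sqrt(2)) + (-1832 - 26)/(348 - 2013) = (-453 - 2*I*sqrt(2)) - 1858/(-1665) = (-453 - 2*I*sqrt(2)) - 1858*(-1/1665) = (-453 - 2*I*sqrt(2)) + 1858/1665 = -752387/1665 - 2*I*sqrt(2)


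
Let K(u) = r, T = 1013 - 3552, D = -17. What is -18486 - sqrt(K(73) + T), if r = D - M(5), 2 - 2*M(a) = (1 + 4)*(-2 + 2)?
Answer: -18486 - I*sqrt(2557) ≈ -18486.0 - 50.567*I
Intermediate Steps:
M(a) = 1 (M(a) = 1 - (1 + 4)*(-2 + 2)/2 = 1 - 5*0/2 = 1 - 1/2*0 = 1 + 0 = 1)
T = -2539
r = -18 (r = -17 - 1*1 = -17 - 1 = -18)
K(u) = -18
-18486 - sqrt(K(73) + T) = -18486 - sqrt(-18 - 2539) = -18486 - sqrt(-2557) = -18486 - I*sqrt(2557)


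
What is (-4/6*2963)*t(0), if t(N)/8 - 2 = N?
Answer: -94816/3 ≈ -31605.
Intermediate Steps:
t(N) = 16 + 8*N
(-4/6*2963)*t(0) = (-4/6*2963)*(16 + 8*0) = (-4*1/6*2963)*(16 + 0) = -2/3*2963*16 = -5926/3*16 = -94816/3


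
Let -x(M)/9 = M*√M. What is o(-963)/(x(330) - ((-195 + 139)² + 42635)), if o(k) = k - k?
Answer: 0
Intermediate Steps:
o(k) = 0
x(M) = -9*M^(3/2) (x(M) = -9*M*√M = -9*M^(3/2))
o(-963)/(x(330) - ((-195 + 139)² + 42635)) = 0/(-2970*√330 - ((-195 + 139)² + 42635)) = 0/(-2970*√330 - ((-56)² + 42635)) = 0/(-2970*√330 - (3136 + 42635)) = 0/(-2970*√330 - 1*45771) = 0/(-2970*√330 - 45771) = 0/(-45771 - 2970*√330) = 0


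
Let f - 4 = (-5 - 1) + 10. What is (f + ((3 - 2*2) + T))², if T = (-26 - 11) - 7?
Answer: 1369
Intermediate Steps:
T = -44 (T = -37 - 7 = -44)
f = 8 (f = 4 + ((-5 - 1) + 10) = 4 + (-6 + 10) = 4 + 4 = 8)
(f + ((3 - 2*2) + T))² = (8 + ((3 - 2*2) - 44))² = (8 + ((3 - 4) - 44))² = (8 + (-1 - 44))² = (8 - 45)² = (-37)² = 1369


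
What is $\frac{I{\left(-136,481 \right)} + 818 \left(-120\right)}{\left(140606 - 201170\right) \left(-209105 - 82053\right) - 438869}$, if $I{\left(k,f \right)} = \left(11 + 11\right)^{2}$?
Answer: $- \frac{97676}{17633254243} \approx -5.5393 \cdot 10^{-6}$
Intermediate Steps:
$I{\left(k,f \right)} = 484$ ($I{\left(k,f \right)} = 22^{2} = 484$)
$\frac{I{\left(-136,481 \right)} + 818 \left(-120\right)}{\left(140606 - 201170\right) \left(-209105 - 82053\right) - 438869} = \frac{484 + 818 \left(-120\right)}{\left(140606 - 201170\right) \left(-209105 - 82053\right) - 438869} = \frac{484 - 98160}{\left(-60564\right) \left(-291158\right) - 438869} = - \frac{97676}{17633693112 - 438869} = - \frac{97676}{17633254243}$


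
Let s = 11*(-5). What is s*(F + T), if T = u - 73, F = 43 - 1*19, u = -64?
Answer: 6215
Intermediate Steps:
F = 24 (F = 43 - 19 = 24)
s = -55
T = -137 (T = -64 - 73 = -137)
s*(F + T) = -55*(24 - 137) = -55*(-113) = 6215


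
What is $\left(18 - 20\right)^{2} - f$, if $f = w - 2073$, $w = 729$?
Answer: $1348$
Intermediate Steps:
$f = -1344$ ($f = 729 - 2073 = -1344$)
$\left(18 - 20\right)^{2} - f = \left(18 - 20\right)^{2} - -1344 = \left(-2\right)^{2} + 1344 = 4 + 1344 = 1348$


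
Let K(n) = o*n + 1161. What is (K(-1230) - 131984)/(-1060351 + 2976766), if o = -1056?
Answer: 1168057/1916415 ≈ 0.60950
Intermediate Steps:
K(n) = 1161 - 1056*n (K(n) = -1056*n + 1161 = 1161 - 1056*n)
(K(-1230) - 131984)/(-1060351 + 2976766) = ((1161 - 1056*(-1230)) - 131984)/(-1060351 + 2976766) = ((1161 + 1298880) - 131984)/1916415 = (1300041 - 131984)*(1/1916415) = 1168057*(1/1916415) = 1168057/1916415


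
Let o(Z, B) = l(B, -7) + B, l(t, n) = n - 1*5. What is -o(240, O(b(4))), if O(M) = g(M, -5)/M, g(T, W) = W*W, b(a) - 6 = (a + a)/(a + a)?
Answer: 59/7 ≈ 8.4286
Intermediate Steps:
b(a) = 7 (b(a) = 6 + (a + a)/(a + a) = 6 + (2*a)/((2*a)) = 6 + (2*a)*(1/(2*a)) = 6 + 1 = 7)
g(T, W) = W²
l(t, n) = -5 + n (l(t, n) = n - 5 = -5 + n)
O(M) = 25/M (O(M) = (-5)²/M = 25/M)
o(Z, B) = -12 + B (o(Z, B) = (-5 - 7) + B = -12 + B)
-o(240, O(b(4))) = -(-12 + 25/7) = -1*(-59/7) = 59/7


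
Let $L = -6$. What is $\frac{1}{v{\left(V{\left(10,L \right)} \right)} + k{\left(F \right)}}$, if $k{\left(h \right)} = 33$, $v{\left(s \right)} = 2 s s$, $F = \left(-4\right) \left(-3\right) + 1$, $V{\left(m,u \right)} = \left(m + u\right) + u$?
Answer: $\frac{1}{41} \approx 0.02439$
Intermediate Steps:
$V{\left(m,u \right)} = m + 2 u$
$F = 13$ ($F = 12 + 1 = 13$)
$v{\left(s \right)} = 2 s^{2}$
$\frac{1}{v{\left(V{\left(10,L \right)} \right)} + k{\left(F \right)}} = \frac{1}{2 \left(10 + 2 \left(-6\right)\right)^{2} + 33} = \frac{1}{2 \left(10 - 12\right)^{2} + 33} = \frac{1}{2 \left(-2\right)^{2} + 33} = \frac{1}{2 \cdot 4 + 33} = \frac{1}{8 + 33} = \frac{1}{41}$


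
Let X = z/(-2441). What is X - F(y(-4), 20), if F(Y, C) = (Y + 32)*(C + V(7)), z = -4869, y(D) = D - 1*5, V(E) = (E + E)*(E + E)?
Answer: -12122019/2441 ≈ -4966.0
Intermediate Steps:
V(E) = 4*E² (V(E) = (2*E)*(2*E) = 4*E²)
y(D) = -5 + D (y(D) = D - 5 = -5 + D)
F(Y, C) = (32 + Y)*(196 + C) (F(Y, C) = (Y + 32)*(C + 4*7²) = (32 + Y)*(C + 4*49) = (32 + Y)*(C + 196) = (32 + Y)*(196 + C))
X = 4869/2441 (X = -4869/(-2441) = -4869*(-1/2441) = 4869/2441 ≈ 1.9947)
X - F(y(-4), 20) = 4869/2441 - (6272 + 32*20 + 196*(-5 - 4) + 20*(-5 - 4)) = 4869/2441 - (6272 + 640 + 196*(-9) + 20*(-9)) = 4869/2441 - (6272 + 640 - 1764 - 180) = 4869/2441 - 1*4968 = 4869/2441 - 4968 = -12122019/2441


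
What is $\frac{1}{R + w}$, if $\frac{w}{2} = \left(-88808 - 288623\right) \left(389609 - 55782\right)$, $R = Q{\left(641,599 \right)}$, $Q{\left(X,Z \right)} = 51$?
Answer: $- \frac{1}{251993316823} \approx -3.9684 \cdot 10^{-12}$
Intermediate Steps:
$R = 51$
$w = -251993316874$ ($w = 2 \left(-88808 - 288623\right) \left(389609 - 55782\right) = 2 \left(\left(-377431\right) 333827\right) = 2 \left(-125996658437\right) = -251993316874$)
$\frac{1}{R + w} = \frac{1}{51 - 251993316874} = \frac{1}{-251993316823} = - \frac{1}{251993316823}$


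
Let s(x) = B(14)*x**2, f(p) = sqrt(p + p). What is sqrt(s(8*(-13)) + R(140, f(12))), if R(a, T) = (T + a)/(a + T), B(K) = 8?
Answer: sqrt(86529) ≈ 294.16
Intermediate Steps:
f(p) = sqrt(2)*sqrt(p) (f(p) = sqrt(2*p) = sqrt(2)*sqrt(p))
R(a, T) = 1 (R(a, T) = (T + a)/(T + a) = 1)
s(x) = 8*x**2
sqrt(s(8*(-13)) + R(140, f(12))) = sqrt(8*(8*(-13))**2 + 1) = sqrt(8*(-104)**2 + 1) = sqrt(8*10816 + 1) = sqrt(86528 + 1) = sqrt(86529)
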